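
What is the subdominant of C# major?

The C# major scale runs C# D# E# F# G# A# B#.
Degree 4 is F#.

F#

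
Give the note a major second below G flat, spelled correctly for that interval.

Fb

G down a major second is F, so the target letter is F.
From Gb, a major second is 2 semitones down: Fb.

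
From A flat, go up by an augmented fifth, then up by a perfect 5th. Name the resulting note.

B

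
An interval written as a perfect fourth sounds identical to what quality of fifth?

doubly diminished

A perfect fourth spans 5 semitones.
A fifth spanning 5 semitones is doubly diminished (the perfect fifth is 7).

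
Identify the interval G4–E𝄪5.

doubly augmented sixth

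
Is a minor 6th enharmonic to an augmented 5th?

A minor sixth spans 8 semitones; an augmented fifth spans 8.
They are enharmonically equivalent.

Yes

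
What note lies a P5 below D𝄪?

A fifth below D lands on the letter G.
A perfect fifth spans 7 semitones, so D## moves to pitch class 9. On the letter G that is G##.

G##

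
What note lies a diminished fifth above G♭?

Dbb

A fifth above G lands on the letter D.
A diminished fifth spans 6 semitones, so Gb moves to pitch class 0. On the letter D that is Dbb.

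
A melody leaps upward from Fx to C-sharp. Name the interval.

The letter names run F→C, a span of 4 letter steps, so the interval is some kind of fifth.
F## to C# is 6 semitones. A perfect fifth is 7, so 6 makes it diminished.

diminished fifth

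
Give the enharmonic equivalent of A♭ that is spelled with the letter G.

Ab is pitch class 8. The letter G alone is pitch class 7.
To reach pitch class 8 from G requires an offset of +1 semitone, i.e. sharp: G#.

G#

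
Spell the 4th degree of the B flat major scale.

The Bb major scale runs Bb C D Eb F G A.
Degree 4 is Eb.

Eb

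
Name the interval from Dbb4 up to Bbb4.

The letter names run D→B, a span of 5 letter steps, so the interval is some kind of sixth.
Dbb to Bbb is 9 semitones. A major sixth is 9, so 9 makes it major.

major sixth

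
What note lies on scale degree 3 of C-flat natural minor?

Ebb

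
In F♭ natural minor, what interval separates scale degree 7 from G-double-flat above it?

minor third

Scale degree 7 of Fb natural minor is Ebb.
Ebb up to Gbb: letters E→G make it a third; 3 semitones makes it minor.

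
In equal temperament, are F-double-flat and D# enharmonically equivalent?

Yes

Fbb is pitch class 3; D# is pitch class 3.
All spellings map to pitch class 3, so they are enharmonically equivalent.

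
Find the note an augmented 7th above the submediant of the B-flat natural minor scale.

The submediant of Bb natural minor is Gb.
An augmented seventh (12 semitones) above Gb lands on the letter F, giving F#.

F#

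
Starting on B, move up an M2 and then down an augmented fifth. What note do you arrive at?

A major second up from B is C# (letter C, 2 semitones up).
An augmented fifth down from C# is F (letter F, 8 semitones down).

F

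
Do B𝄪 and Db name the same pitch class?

Yes

B## is pitch class 1; Db is pitch class 1.
All spellings map to pitch class 1, so they are enharmonically equivalent.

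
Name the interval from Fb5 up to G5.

The letter names run F→G, a span of 1 letter step, so the interval is some kind of second.
Fb to G is 3 semitones. A major second is 2, so 3 makes it augmented.

augmented second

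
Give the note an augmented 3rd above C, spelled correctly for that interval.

A third above C lands on the letter E.
An augmented third spans 5 semitones, so C moves to pitch class 5. On the letter E that is E#.

E#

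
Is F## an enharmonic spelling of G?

F## is pitch class 7; G is pitch class 7.
All spellings map to pitch class 7, so they are enharmonically equivalent.

Yes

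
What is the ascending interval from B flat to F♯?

The letter names run B→F, a span of 4 letter steps, so the interval is some kind of fifth.
Bb to F# is 8 semitones. A perfect fifth is 7, so 8 makes it augmented.

augmented fifth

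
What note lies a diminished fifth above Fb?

Cbb

A fifth above F lands on the letter C.
A diminished fifth spans 6 semitones, so Fb moves to pitch class 10. On the letter C that is Cbb.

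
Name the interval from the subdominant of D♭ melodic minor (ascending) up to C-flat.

perfect fourth

The subdominant of Db melodic minor (ascending) is Gb.
Gb up to Cb: letters G→C make it a fourth; 5 semitones makes it perfect.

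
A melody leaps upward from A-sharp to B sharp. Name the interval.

Counting letters A–B gives a second.
A#→B# = 2 semitones, exactly the major second.

major second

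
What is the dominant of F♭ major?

Cb

The Fb major scale runs Fb Gb Ab Bbb Cb Db Eb.
Degree 5 is Cb.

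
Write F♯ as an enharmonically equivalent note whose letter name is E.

E##

Plain E sits 2 semitones below F#, so on the letter E the same pitch needs a double sharp: E##.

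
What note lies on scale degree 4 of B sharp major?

E#

The B# major scale runs B# C## D## E# F## G## A##.
Degree 4 is E#.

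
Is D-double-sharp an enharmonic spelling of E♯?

Two spellings are enharmonically equivalent only if they share a pitch class.
Here D## → 4, E# → 5; 4 ≠ 5, so they are not.

No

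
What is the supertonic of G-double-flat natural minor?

Degree 2 takes the letter 1 step above G, which is A.
In natural minor, degree 2 sits 2 semitones above the tonic. Gbb + 2 semitones is pitch class 7, spelled on A as Abb.

Abb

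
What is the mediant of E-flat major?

Degree 3 takes the letter 2 steps above E, which is G.
In major, degree 3 sits 4 semitones above the tonic. Eb + 4 semitones is pitch class 7, spelled on G as G.

G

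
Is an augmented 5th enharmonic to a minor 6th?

An augmented fifth spans 8 semitones; a minor sixth spans 8.
They are enharmonically equivalent.

Yes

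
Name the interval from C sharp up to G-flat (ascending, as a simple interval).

doubly diminished fifth

The letter names run C→G, a span of 4 letter steps, so the interval is some kind of fifth.
C# to Gb is 5 semitones. A perfect fifth is 7, so 5 makes it doubly diminished.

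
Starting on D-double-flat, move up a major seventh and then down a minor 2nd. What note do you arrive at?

Bb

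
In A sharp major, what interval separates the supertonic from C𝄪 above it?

major second

The supertonic of A# major is B#.
B# up to C##: letters B→C make it a second; 2 semitones makes it major.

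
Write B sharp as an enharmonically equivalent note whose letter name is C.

Plain C sits at the same pitch as B#, so on the letter C the same pitch needs a natural: C.

C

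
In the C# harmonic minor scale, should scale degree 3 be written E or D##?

E

Each scale degree takes a distinct letter name. Degree 3 of a scale on C must use the letter E.
E and D## are enharmonically the same pitch, but only E uses the letter E, so it is the correct spelling here.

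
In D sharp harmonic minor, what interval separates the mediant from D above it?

The mediant of D# harmonic minor is F#.
F# up to D: letters F→D make it a sixth; 8 semitones makes it minor.

minor sixth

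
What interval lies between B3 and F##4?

augmented fifth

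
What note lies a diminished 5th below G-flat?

G down a perfect fifth is C, so the target letter is C.
From Gb, a diminished fifth is 6 semitones down: C.

C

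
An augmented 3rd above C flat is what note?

A third above C lands on the letter E.
An augmented third spans 5 semitones, so Cb moves to pitch class 4. On the letter E that is E.

E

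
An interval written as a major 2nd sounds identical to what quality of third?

A major second spans 2 semitones.
A third spanning 2 semitones is diminished (the major third is 4).

diminished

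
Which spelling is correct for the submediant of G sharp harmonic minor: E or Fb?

E

Each scale degree takes a distinct letter name. Degree 6 of a scale on G must use the letter E.
E and Fb are enharmonically the same pitch, but only E uses the letter E, so it is the correct spelling here.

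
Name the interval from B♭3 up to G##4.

doubly augmented sixth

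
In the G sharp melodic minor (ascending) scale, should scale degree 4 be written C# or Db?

C#

Each scale degree takes a distinct letter name. Degree 4 of a scale on G must use the letter C.
C# and Db are enharmonically the same pitch, but only C# uses the letter C, so it is the correct spelling here.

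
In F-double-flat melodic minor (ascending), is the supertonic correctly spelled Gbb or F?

Gbb

Each scale degree takes a distinct letter name. Degree 2 of a scale on F must use the letter G.
Gbb and F are enharmonically the same pitch, but only Gbb uses the letter G, so it is the correct spelling here.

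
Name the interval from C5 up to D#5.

augmented second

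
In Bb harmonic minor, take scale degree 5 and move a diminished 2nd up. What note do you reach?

Scale degree 5 of Bb harmonic minor is F.
A diminished second (0 semitones) above F lands on the letter G, giving Gbb.

Gbb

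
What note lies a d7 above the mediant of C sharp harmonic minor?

Db

The mediant of C# harmonic minor is E.
A diminished seventh (9 semitones) above E lands on the letter D, giving Db.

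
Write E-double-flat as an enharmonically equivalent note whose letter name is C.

C##

Plain C sits 2 semitones below Ebb, so on the letter C the same pitch needs a double sharp: C##.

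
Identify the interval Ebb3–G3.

augmented third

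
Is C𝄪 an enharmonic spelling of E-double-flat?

C## is pitch class 2; Ebb is pitch class 2.
All spellings map to pitch class 2, so they are enharmonically equivalent.

Yes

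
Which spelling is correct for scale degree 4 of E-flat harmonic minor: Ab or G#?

Ab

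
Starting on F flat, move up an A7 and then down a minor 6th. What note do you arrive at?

G#

An augmented seventh up from Fb is E (letter E, 12 semitones up).
A minor sixth down from E is G# (letter G, 8 semitones down).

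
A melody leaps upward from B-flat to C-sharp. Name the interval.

Counting letters B–C gives a second.
Bb→C# = 3 semitones, 1 wider than the major second (2), so augmented.

augmented second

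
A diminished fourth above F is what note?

Bbb

F up a perfect fourth is Bb, so the target letter is B.
From F, a diminished fourth is 4 semitones up: Bbb.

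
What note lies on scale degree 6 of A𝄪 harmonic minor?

Degree 6 takes the letter 5 steps above A, which is F.
In harmonic minor, degree 6 sits 8 semitones above the tonic. A## + 8 semitones is pitch class 7, spelled on F as F##.

F##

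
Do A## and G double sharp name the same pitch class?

No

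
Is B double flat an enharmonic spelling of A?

Yes

Bbb = pitch class 9 and A = pitch class 9 — the same pitch class, so they are enharmonic equivalents.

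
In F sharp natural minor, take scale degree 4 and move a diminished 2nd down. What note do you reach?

A##

Scale degree 4 of F# natural minor is B.
A diminished second (0 semitones) below B lands on the letter A, giving A##.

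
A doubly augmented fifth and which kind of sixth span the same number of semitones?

major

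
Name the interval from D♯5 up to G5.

Counting letters D–E–F–G gives a fourth.
D#→G = 4 semitones, 1 narrower than the perfect fourth (5), so diminished.

diminished fourth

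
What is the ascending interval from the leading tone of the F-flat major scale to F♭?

The leading tone of Fb major is Eb.
Eb up to Fb: letters E→F make it a second; 1 semitone makes it minor.

minor second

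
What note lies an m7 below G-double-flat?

Abb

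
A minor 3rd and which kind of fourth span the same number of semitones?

A minor third spans 3 semitones.
A fourth spanning 3 semitones is doubly diminished (the perfect fourth is 5).

doubly diminished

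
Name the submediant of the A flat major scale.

Degree 6 takes the letter 5 steps above A, which is F.
In major, degree 6 sits 9 semitones above the tonic. Ab + 9 semitones is pitch class 5, spelled on F as F.

F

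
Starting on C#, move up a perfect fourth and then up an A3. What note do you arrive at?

A##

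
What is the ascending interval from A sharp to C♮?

Counting letters A–B–C gives a third.
A#→C = 2 semitones, 2 narrower than the major third (4), so diminished.

diminished third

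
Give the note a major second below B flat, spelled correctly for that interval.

Ab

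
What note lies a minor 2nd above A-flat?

A second above A lands on the letter B.
A minor second spans 1 semitone, so Ab moves to pitch class 9. On the letter B that is Bbb.

Bbb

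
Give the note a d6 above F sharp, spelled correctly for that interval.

Db

F up a major sixth is D, so the target letter is D.
From F#, a diminished sixth is 7 semitones up: Db.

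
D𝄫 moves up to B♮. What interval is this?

Counting letters D–E–F–G–A–B gives a sixth.
Dbb→B = 11 semitones, 2 wider than the major sixth (9), so doubly augmented.

doubly augmented sixth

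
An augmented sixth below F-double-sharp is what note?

A

A sixth below F lands on the letter A.
An augmented sixth spans 10 semitones, so F## moves to pitch class 9. On the letter A that is A.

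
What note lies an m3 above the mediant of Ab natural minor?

Ebb

The mediant of Ab natural minor is Cb.
A minor third (3 semitones) above Cb lands on the letter E, giving Ebb.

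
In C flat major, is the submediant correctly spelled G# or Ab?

Each scale degree takes a distinct letter name. Degree 6 of a scale on C must use the letter A.
Ab and G# are enharmonically the same pitch, but only Ab uses the letter A, so it is the correct spelling here.

Ab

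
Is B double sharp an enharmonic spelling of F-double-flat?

No

B## is pitch class 1; Fbb is pitch class 3.
The pitch classes differ (1 vs. 3), so they are not enharmonic equivalents.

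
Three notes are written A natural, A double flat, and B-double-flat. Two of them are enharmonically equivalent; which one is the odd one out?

Abb

In 12-tone equal temperament, enharmonic equivalents share a pitch class. A is pitch class 9; Abb is pitch class 7; Bbb is pitch class 9.
A and Bbb share pitch class 9, while Abb is pitch class 7.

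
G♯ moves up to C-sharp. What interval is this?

perfect fourth

The letter names run G→C, a span of 3 letter steps, so the interval is some kind of fourth.
G# to C# is 5 semitones. A perfect fourth is 5, so 5 makes it perfect.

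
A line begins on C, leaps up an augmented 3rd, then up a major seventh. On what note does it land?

D##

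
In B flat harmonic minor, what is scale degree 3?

Degree 3 takes the letter 2 steps above B, which is D.
In harmonic minor, degree 3 sits 3 semitones above the tonic. Bb + 3 semitones is pitch class 1, spelled on D as Db.

Db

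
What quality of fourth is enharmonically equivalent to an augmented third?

An augmented third spans 5 semitones.
A fourth spanning 5 semitones is perfect (the perfect fourth is 5).

perfect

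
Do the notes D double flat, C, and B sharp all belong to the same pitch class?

Dbb = pitch class 0 and C = pitch class 0 and B# = pitch class 0 — the same pitch class, so they are enharmonic equivalents.

Yes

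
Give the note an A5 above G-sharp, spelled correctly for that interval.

G up a perfect fifth is D, so the target letter is D.
From G#, an augmented fifth is 8 semitones up: D##.

D##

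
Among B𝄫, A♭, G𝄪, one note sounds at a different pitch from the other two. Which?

Ab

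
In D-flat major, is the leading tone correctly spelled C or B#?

Each scale degree takes a distinct letter name. Degree 7 of a scale on D must use the letter C.
C and B# are enharmonically the same pitch, but only C uses the letter C, so it is the correct spelling here.

C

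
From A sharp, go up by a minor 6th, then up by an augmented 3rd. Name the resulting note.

A minor sixth up from A# is F# (letter F, 8 semitones up).
An augmented third up from F# is A## (letter A, 5 semitones up).

A##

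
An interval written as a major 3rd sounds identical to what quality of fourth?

A major third spans 4 semitones.
A fourth spanning 4 semitones is diminished (the perfect fourth is 5).

diminished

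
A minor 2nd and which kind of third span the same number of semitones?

doubly diminished

A minor second spans 1 semitone.
A third spanning 1 semitone is doubly diminished (the major third is 4).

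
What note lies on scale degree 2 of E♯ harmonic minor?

Degree 2 takes the letter 1 step above E, which is F.
In harmonic minor, degree 2 sits 2 semitones above the tonic. E# + 2 semitones is pitch class 7, spelled on F as F##.

F##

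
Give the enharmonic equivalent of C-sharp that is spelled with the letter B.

B##

Plain B sits 2 semitones below C#, so on the letter B the same pitch needs a double sharp: B##.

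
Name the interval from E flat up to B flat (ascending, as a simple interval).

Counting letters E–F–G–A–B gives a fifth.
Eb→Bb = 7 semitones, exactly the perfect fifth.

perfect fifth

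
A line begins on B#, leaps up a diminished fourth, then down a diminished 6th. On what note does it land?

A diminished fourth up from B# is E (letter E, 4 semitones up).
A diminished sixth down from E is G## (letter G, 7 semitones down).

G##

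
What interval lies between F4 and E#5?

Counting letters F–G–A–B–C–D–E gives a seventh.
F→E# = 12 semitones, 1 wider than the major seventh (11), so augmented.

augmented seventh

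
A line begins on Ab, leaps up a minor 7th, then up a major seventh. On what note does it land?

A minor seventh up from Ab is Gb (letter G, 10 semitones up).
A major seventh up from Gb is F (letter F, 11 semitones up).

F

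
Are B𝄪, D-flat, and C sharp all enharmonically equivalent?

B## is pitch class 1; Db is pitch class 1; C# is pitch class 1.
All spellings map to pitch class 1, so they are enharmonically equivalent.

Yes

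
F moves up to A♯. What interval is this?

The letter names run F→A, a span of 2 letter steps, so the interval is some kind of third.
F to A# is 5 semitones. A major third is 4, so 5 makes it augmented.

augmented third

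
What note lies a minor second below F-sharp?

A second below F lands on the letter E.
A minor second spans 1 semitone, so F# moves to pitch class 5. On the letter E that is E#.

E#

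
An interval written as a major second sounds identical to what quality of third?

A major second spans 2 semitones.
A third spanning 2 semitones is diminished (the major third is 4).

diminished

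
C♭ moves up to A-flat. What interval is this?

Counting letters C–D–E–F–G–A gives a sixth.
Cb→Ab = 9 semitones, exactly the major sixth.

major sixth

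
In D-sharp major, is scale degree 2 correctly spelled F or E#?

Each scale degree takes a distinct letter name. Degree 2 of a scale on D must use the letter E.
E# and F are enharmonically the same pitch, but only E# uses the letter E, so it is the correct spelling here.

E#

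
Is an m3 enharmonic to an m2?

No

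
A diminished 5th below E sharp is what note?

A##

E down a perfect fifth is A, so the target letter is A.
From E#, a diminished fifth is 6 semitones down: A##.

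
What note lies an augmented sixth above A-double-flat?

A sixth above A lands on the letter F.
An augmented sixth spans 10 semitones, so Abb moves to pitch class 5. On the letter F that is F.

F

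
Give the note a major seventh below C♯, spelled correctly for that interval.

C down a major seventh is Db, so the target letter is D.
From C#, a major seventh is 11 semitones down: D.

D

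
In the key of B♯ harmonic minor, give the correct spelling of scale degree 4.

E#

Degree 4 takes the letter 3 steps above B, which is E.
In harmonic minor, degree 4 sits 5 semitones above the tonic. B# + 5 semitones is pitch class 5, spelled on E as E#.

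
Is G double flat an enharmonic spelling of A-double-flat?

Two spellings are enharmonically equivalent only if they share a pitch class.
Here Gbb → 5, Abb → 7; 5 ≠ 7, so they are not.

No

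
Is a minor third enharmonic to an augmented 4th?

A minor third spans 3 semitones; an augmented fourth spans 6.
The spans differ, so they are not enharmonic equivalents.

No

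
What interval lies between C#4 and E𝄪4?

augmented third

Counting letters C–D–E gives a third.
C#→E## = 5 semitones, 1 wider than the major third (4), so augmented.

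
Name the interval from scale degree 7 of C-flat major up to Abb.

diminished seventh

Scale degree 7 of Cb major is Bb.
Bb up to Abb: letters B→A make it a seventh; 9 semitones makes it diminished.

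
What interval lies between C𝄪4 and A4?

diminished sixth

The letter names run C→A, a span of 5 letter steps, so the interval is some kind of sixth.
C## to A is 7 semitones. A major sixth is 9, so 7 makes it diminished.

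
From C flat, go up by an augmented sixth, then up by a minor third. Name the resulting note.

C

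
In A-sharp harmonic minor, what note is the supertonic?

B#

Degree 2 takes the letter 1 step above A, which is B.
In harmonic minor, degree 2 sits 2 semitones above the tonic. A# + 2 semitones is pitch class 0, spelled on B as B#.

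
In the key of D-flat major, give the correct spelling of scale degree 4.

Gb

Degree 4 takes the letter 3 steps above D, which is G.
In major, degree 4 sits 5 semitones above the tonic. Db + 5 semitones is pitch class 6, spelled on G as Gb.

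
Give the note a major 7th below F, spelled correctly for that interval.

Gb

F down a major seventh is Gb, so the target letter is G.
From F, a major seventh is 11 semitones down: Gb.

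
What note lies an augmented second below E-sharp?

A second below E lands on the letter D.
An augmented second spans 3 semitones, so E# moves to pitch class 2. On the letter D that is D.

D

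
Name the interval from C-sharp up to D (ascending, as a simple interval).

minor second

Counting letters C–D gives a second.
C#→D = 1 semitone, 1 narrower than the major second (2), so minor.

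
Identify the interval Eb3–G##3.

doubly augmented third

The letter names run E→G, a span of 2 letter steps, so the interval is some kind of third.
Eb to G## is 6 semitones. A major third is 4, so 6 makes it doubly augmented.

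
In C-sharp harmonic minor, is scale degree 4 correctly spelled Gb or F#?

F#

Each scale degree takes a distinct letter name. Degree 4 of a scale on C must use the letter F.
F# and Gb are enharmonically the same pitch, but only F# uses the letter F, so it is the correct spelling here.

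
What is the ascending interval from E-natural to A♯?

augmented fourth

The letter names run E→A, a span of 3 letter steps, so the interval is some kind of fourth.
E to A# is 6 semitones. A perfect fourth is 5, so 6 makes it augmented.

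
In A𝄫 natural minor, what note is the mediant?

Cbb

The Abb natural minor scale runs Abb Bbb Cbb Dbb Ebb Fbb Gbb.
Degree 3 is Cbb.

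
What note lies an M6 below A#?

C#

A down a major sixth is C, so the target letter is C.
From A#, a major sixth is 9 semitones down: C#.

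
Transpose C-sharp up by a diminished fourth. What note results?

C up a perfect fourth is F, so the target letter is F.
From C#, a diminished fourth is 4 semitones up: F.

F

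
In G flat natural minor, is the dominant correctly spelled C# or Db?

Db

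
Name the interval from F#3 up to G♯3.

The letter names run F→G, a span of 1 letter step, so the interval is some kind of second.
F# to G# is 2 semitones. A major second is 2, so 2 makes it major.

major second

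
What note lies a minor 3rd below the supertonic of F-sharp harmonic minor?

The supertonic of F# harmonic minor is G#.
A minor third (3 semitones) below G# lands on the letter E, giving E#.

E#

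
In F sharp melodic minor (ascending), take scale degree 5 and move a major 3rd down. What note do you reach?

Scale degree 5 of F# melodic minor (ascending) is C#.
A major third (4 semitones) below C# lands on the letter A, giving A.

A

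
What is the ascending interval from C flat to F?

augmented fourth

The letter names run C→F, a span of 3 letter steps, so the interval is some kind of fourth.
Cb to F is 6 semitones. A perfect fourth is 5, so 6 makes it augmented.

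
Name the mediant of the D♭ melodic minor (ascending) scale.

The Db melodic minor (ascending) scale runs Db Eb Fb Gb Ab Bb C.
Degree 3 is Fb.

Fb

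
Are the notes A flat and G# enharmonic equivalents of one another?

Yes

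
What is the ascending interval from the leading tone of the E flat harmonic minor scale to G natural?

perfect fourth

The leading tone of Eb harmonic minor is D.
D up to G: letters D→G make it a fourth; 5 semitones makes it perfect.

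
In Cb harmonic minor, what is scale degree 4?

Fb

Degree 4 takes the letter 3 steps above C, which is F.
In harmonic minor, degree 4 sits 5 semitones above the tonic. Cb + 5 semitones is pitch class 4, spelled on F as Fb.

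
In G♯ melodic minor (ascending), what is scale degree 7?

Degree 7 takes the letter 6 steps above G, which is F.
In melodic minor (ascending), degree 7 sits 11 semitones above the tonic. G# + 11 semitones is pitch class 7, spelled on F as F##.

F##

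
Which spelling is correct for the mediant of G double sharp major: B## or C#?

B##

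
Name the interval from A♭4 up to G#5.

augmented seventh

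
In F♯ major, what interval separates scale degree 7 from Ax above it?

Scale degree 7 of F# major is E#.
E# up to A##: letters E→A make it a fourth; 6 semitones makes it augmented.

augmented fourth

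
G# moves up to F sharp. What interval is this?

minor seventh

The letter names run G→F, a span of 6 letter steps, so the interval is some kind of seventh.
G# to F# is 10 semitones. A major seventh is 11, so 10 makes it minor.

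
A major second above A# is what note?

A second above A lands on the letter B.
A major second spans 2 semitones, so A# moves to pitch class 0. On the letter B that is B#.

B#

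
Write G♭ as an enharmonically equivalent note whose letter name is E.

Plain E sits 2 semitones below Gb, so on the letter E the same pitch needs a double sharp: E##.

E##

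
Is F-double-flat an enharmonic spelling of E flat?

Fbb is pitch class 3; Eb is pitch class 3.
All spellings map to pitch class 3, so they are enharmonically equivalent.

Yes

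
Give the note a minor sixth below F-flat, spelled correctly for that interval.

Ab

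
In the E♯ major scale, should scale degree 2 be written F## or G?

F##

Each scale degree takes a distinct letter name. Degree 2 of a scale on E must use the letter F.
F## and G are enharmonically the same pitch, but only F## uses the letter F, so it is the correct spelling here.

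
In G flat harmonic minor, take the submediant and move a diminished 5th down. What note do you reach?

Ab

The submediant of Gb harmonic minor is Ebb.
A diminished fifth (6 semitones) below Ebb lands on the letter A, giving Ab.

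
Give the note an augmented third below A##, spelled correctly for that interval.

A down a major third is F, so the target letter is F.
From A##, an augmented third is 5 semitones down: F#.

F#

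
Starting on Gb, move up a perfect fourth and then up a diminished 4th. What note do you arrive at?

Fbb

A perfect fourth up from Gb is Cb (letter C, 5 semitones up).
A diminished fourth up from Cb is Fbb (letter F, 4 semitones up).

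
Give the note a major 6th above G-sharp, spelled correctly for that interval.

E#

A sixth above G lands on the letter E.
A major sixth spans 9 semitones, so G# moves to pitch class 5. On the letter E that is E#.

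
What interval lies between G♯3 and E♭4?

The letter names run G→E, a span of 5 letter steps, so the interval is some kind of sixth.
G# to Eb is 7 semitones. A major sixth is 9, so 7 makes it diminished.

diminished sixth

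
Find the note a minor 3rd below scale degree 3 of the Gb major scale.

Scale degree 3 of Gb major is Bb.
A minor third (3 semitones) below Bb lands on the letter G, giving G.

G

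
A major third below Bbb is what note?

Gbb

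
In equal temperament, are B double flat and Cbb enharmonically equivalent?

Bbb is pitch class 9; Cbb is pitch class 10.
The pitch classes differ (9 vs. 10), so they are not enharmonic equivalents.

No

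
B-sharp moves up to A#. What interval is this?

Counting letters B–C–D–E–F–G–A gives a seventh.
B#→A# = 10 semitones, 1 narrower than the major seventh (11), so minor.

minor seventh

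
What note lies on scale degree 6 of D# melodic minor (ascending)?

B#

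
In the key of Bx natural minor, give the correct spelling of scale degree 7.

Degree 7 takes the letter 6 steps above B, which is A.
In natural minor, degree 7 sits 10 semitones above the tonic. B## + 10 semitones is pitch class 11, spelled on A as A##.

A##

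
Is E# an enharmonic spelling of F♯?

No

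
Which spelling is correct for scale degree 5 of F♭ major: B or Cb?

Cb

Each scale degree takes a distinct letter name. Degree 5 of a scale on F must use the letter C.
Cb and B are enharmonically the same pitch, but only Cb uses the letter C, so it is the correct spelling here.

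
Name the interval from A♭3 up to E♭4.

perfect fifth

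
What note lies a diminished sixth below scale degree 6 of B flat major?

Scale degree 6 of Bb major is G.
A diminished sixth (7 semitones) below G lands on the letter B, giving B#.

B#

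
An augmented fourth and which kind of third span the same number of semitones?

An augmented fourth spans 6 semitones.
A third spanning 6 semitones is doubly augmented (the major third is 4).

doubly augmented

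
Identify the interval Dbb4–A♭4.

augmented fifth

Counting letters D–E–F–G–A gives a fifth.
Dbb→Ab = 8 semitones, 1 wider than the perfect fifth (7), so augmented.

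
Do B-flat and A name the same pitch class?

No

Two spellings are enharmonically equivalent only if they share a pitch class.
Here Bb → 10, A → 9; 9 ≠ 10, so they are not.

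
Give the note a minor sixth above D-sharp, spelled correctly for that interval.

B

D up a major sixth is B, so the target letter is B.
From D#, a minor sixth is 8 semitones up: B.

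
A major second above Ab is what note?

Bb

A up a major second is B, so the target letter is B.
From Ab, a major second is 2 semitones up: Bb.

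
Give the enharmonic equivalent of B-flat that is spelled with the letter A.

Bb is pitch class 10. The letter A alone is pitch class 9.
To reach pitch class 10 from A requires an offset of +1 semitone, i.e. sharp: A#.

A#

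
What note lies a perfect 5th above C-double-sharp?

A fifth above C lands on the letter G.
A perfect fifth spans 7 semitones, so C## moves to pitch class 9. On the letter G that is G##.

G##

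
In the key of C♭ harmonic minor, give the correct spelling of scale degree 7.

Bb

The Cb harmonic minor scale runs Cb Db Ebb Fb Gb Abb Bb.
Degree 7 is Bb.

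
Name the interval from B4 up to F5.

The letter names run B→F, a span of 4 letter steps, so the interval is some kind of fifth.
B to F is 6 semitones. A perfect fifth is 7, so 6 makes it diminished.

diminished fifth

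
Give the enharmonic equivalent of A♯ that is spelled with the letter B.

Plain B sits 1 semitone above A#, so on the letter B the same pitch needs a flat: Bb.

Bb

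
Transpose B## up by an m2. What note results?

B up a major second is C#, so the target letter is C.
From B##, a minor second is 1 semitone up: C##.

C##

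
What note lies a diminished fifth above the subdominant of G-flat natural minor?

Gbb

The subdominant of Gb natural minor is Cb.
A diminished fifth (6 semitones) above Cb lands on the letter G, giving Gbb.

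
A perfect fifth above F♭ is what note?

F up a perfect fifth is C, so the target letter is C.
From Fb, a perfect fifth is 7 semitones up: Cb.

Cb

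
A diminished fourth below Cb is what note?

C down a perfect fourth is G, so the target letter is G.
From Cb, a diminished fourth is 4 semitones down: G.

G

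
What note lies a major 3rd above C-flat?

A third above C lands on the letter E.
A major third spans 4 semitones, so Cb moves to pitch class 3. On the letter E that is Eb.

Eb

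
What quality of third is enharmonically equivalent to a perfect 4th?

augmented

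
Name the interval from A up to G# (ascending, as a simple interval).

Counting letters A–B–C–D–E–F–G gives a seventh.
A→G# = 11 semitones, exactly the major seventh.

major seventh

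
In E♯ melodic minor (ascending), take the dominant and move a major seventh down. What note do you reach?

C#

The dominant of E# melodic minor (ascending) is B#.
A major seventh (11 semitones) below B# lands on the letter C, giving C#.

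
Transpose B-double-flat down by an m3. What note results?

Gb

B down a major third is G, so the target letter is G.
From Bbb, a minor third is 3 semitones down: Gb.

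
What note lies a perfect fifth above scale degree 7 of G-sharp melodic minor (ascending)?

Scale degree 7 of G# melodic minor (ascending) is F##.
A perfect fifth (7 semitones) above F## lands on the letter C, giving C##.

C##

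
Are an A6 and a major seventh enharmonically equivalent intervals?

No

An augmented sixth spans 10 semitones; a major seventh spans 11.
The spans differ, so they are not enharmonic equivalents.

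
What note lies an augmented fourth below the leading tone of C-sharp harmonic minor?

F#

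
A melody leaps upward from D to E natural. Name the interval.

The letter names run D→E, a span of 1 letter step, so the interval is some kind of second.
D to E is 2 semitones. A major second is 2, so 2 makes it major.

major second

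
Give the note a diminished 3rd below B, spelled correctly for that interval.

A third below B lands on the letter G.
A diminished third spans 2 semitones, so B moves to pitch class 9. On the letter G that is G##.

G##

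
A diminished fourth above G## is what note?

C#

G up a perfect fourth is C, so the target letter is C.
From G##, a diminished fourth is 4 semitones up: C#.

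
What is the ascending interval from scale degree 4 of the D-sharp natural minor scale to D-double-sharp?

augmented fifth

Scale degree 4 of D# natural minor is G#.
G# up to D##: letters G→D make it a fifth; 8 semitones makes it augmented.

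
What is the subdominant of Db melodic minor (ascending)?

The Db melodic minor (ascending) scale runs Db Eb Fb Gb Ab Bb C.
Degree 4 is Gb.

Gb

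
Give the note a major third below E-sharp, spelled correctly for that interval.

C#

E down a major third is C, so the target letter is C.
From E#, a major third is 4 semitones down: C#.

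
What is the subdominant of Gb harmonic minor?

Cb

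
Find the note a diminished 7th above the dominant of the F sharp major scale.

Bb

The dominant of F# major is C#.
A diminished seventh (9 semitones) above C# lands on the letter B, giving Bb.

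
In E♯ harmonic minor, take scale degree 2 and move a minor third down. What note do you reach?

Scale degree 2 of E# harmonic minor is F##.
A minor third (3 semitones) below F## lands on the letter D, giving D##.

D##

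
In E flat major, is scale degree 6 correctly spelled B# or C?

Each scale degree takes a distinct letter name. Degree 6 of a scale on E must use the letter C.
C and B# are enharmonically the same pitch, but only C uses the letter C, so it is the correct spelling here.

C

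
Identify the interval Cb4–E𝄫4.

The letter names run C→E, a span of 2 letter steps, so the interval is some kind of third.
Cb to Ebb is 3 semitones. A major third is 4, so 3 makes it minor.

minor third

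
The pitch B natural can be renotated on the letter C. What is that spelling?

Cb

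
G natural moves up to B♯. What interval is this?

augmented third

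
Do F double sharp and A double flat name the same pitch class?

Yes

F## is pitch class 7; Abb is pitch class 7.
All spellings map to pitch class 7, so they are enharmonically equivalent.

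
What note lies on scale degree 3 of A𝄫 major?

Cb

Degree 3 takes the letter 2 steps above A, which is C.
In major, degree 3 sits 4 semitones above the tonic. Abb + 4 semitones is pitch class 11, spelled on C as Cb.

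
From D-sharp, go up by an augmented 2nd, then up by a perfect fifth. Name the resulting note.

B##

An augmented second up from D# is E## (letter E, 3 semitones up).
A perfect fifth up from E## is B## (letter B, 7 semitones up).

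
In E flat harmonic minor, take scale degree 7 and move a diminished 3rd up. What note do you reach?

Fb

Scale degree 7 of Eb harmonic minor is D.
A diminished third (2 semitones) above D lands on the letter F, giving Fb.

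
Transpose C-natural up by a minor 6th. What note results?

A sixth above C lands on the letter A.
A minor sixth spans 8 semitones, so C moves to pitch class 8. On the letter A that is Ab.

Ab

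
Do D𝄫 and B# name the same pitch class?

Yes

Dbb = pitch class 0 and B# = pitch class 0 — the same pitch class, so they are enharmonic equivalents.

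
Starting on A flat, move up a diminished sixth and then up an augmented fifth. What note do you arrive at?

A diminished sixth up from Ab is Fbb (letter F, 7 semitones up).
An augmented fifth up from Fbb is Cb (letter C, 8 semitones up).

Cb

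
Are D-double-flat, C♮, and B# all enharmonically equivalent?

Yes

Dbb = pitch class 0 and C = pitch class 0 and B# = pitch class 0 — the same pitch class, so they are enharmonic equivalents.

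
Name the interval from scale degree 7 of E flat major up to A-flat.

diminished fifth

Scale degree 7 of Eb major is D.
D up to Ab: letters D→A make it a fifth; 6 semitones makes it diminished.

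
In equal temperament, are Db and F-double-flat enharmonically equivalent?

No

Db is pitch class 1; Fbb is pitch class 3.
The pitch classes differ (1 vs. 3), so they are not enharmonic equivalents.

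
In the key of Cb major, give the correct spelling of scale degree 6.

Ab

Degree 6 takes the letter 5 steps above C, which is A.
In major, degree 6 sits 9 semitones above the tonic. Cb + 9 semitones is pitch class 8, spelled on A as Ab.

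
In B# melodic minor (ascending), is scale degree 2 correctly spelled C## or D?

Each scale degree takes a distinct letter name. Degree 2 of a scale on B must use the letter C.
C## and D are enharmonically the same pitch, but only C## uses the letter C, so it is the correct spelling here.

C##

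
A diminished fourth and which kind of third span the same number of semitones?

A diminished fourth spans 4 semitones.
A third spanning 4 semitones is major (the major third is 4).

major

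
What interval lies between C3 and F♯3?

augmented fourth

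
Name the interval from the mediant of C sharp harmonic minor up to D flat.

diminished seventh

The mediant of C# harmonic minor is E.
E up to Db: letters E→D make it a seventh; 9 semitones makes it diminished.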